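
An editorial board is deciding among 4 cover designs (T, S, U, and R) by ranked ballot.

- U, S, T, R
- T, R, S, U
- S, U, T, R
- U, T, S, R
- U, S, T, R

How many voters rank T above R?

5

Ballots ranking T above R: 5.
Ballots ranking R above T: 0.
So 5 of 5 voters prefer T to R.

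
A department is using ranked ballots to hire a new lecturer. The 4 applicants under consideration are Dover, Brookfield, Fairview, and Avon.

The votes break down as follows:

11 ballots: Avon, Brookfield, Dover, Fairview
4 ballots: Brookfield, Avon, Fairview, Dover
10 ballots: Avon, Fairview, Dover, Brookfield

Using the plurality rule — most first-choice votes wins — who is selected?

First-place vote totals:
  Dover: 0
  Brookfield: 4
  Fairview: 0
  Avon: 21
Avon has the most first-place votes.

Avon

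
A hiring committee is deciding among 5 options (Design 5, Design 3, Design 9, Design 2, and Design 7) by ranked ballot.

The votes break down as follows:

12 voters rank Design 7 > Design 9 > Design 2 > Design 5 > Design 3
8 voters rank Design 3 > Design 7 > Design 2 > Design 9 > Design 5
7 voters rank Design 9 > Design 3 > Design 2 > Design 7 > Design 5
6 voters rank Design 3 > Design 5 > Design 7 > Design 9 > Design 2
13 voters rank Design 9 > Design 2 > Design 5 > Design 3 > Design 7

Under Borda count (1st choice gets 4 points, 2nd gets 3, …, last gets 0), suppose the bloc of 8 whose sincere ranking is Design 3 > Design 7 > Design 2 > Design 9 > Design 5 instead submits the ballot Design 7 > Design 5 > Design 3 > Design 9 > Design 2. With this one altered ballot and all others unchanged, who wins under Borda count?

Borda totals with the altered ballot: Design 5 80, Design 3 74, Design 9 130, Design 2 77, Design 7 99.
The winner is unchanged: still Design 9.

Design 9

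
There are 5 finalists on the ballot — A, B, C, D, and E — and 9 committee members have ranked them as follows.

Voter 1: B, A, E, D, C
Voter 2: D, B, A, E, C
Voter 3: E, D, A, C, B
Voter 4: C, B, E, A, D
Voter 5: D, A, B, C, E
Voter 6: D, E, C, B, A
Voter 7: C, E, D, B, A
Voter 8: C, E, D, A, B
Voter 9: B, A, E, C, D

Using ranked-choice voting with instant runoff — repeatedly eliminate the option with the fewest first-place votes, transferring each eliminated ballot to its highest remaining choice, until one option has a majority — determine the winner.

D

Round 1: C 3, D 3, B 2, E 1, A 0. A has the fewest and is eliminated.
Round 2: C 3, D 3, B 2, E 1. E has the fewest and is eliminated.
Round 3: D 4, C 3, B 2. B has the fewest and is eliminated.
Round 4: D 5, C 4. D has a majority.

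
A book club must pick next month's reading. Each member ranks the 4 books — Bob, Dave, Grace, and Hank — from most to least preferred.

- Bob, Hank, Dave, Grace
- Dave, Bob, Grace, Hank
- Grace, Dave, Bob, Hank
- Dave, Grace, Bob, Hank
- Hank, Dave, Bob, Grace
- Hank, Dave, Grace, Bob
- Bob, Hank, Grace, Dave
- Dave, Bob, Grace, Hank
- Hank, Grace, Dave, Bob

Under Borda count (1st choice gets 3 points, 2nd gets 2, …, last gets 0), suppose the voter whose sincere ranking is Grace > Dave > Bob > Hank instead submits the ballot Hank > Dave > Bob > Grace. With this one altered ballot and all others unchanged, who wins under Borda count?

Borda totals with the altered ballot: Bob 13, Dave 17, Grace 8, Hank 16.
The winner is unchanged: still Dave.

Dave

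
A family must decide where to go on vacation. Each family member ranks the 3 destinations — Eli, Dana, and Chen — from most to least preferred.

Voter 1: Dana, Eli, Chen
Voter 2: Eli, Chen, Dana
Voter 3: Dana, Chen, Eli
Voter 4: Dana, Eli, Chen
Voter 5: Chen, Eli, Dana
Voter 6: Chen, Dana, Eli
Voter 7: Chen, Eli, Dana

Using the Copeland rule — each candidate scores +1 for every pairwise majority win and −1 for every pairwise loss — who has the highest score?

Pairwise results:
  Eli vs Dana: Dana wins 4–3.
  Eli vs Chen: Chen wins 4–3.
  Dana vs Chen: Chen wins 4–3.
Copeland scores (wins − losses):
  Eli: 0 − 2 = -2
  Dana: 1 − 1 = 0
  Chen: 2 − 0 = 2
Chen has the best Copeland score.

Chen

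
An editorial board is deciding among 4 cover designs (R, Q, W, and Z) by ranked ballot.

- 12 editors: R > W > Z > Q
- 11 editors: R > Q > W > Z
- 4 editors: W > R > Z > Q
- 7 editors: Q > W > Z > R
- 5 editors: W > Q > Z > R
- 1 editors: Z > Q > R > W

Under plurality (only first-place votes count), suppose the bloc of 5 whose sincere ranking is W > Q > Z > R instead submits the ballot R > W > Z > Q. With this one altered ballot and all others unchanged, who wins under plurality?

First-place totals with the altered ballot: R 28, Q 7, W 4, Z 1.
The winner is unchanged: still R.

R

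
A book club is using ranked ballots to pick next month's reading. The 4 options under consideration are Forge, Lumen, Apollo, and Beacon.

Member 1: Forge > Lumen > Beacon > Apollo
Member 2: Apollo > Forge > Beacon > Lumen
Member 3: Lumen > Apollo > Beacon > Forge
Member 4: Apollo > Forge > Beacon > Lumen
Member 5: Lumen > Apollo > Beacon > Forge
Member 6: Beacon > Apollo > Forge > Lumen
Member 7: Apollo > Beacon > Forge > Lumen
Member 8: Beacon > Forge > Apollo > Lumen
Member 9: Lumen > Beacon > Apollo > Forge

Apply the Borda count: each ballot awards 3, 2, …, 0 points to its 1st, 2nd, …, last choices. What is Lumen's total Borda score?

Borda scores:
  Forge: 3 + 2 + 0 + 2 + 0 + 1 + 1 + 2 + 0 = 11
  Lumen: 2 + 0 + 3 + 0 + 3 + 0 + 0 + 0 + 3 = 11
  Apollo: 0 + 3 + 2 + 3 + 2 + 2 + 3 + 1 + 1 = 17
  Beacon: 1 + 1 + 1 + 1 + 1 + 3 + 2 + 3 + 2 = 15

11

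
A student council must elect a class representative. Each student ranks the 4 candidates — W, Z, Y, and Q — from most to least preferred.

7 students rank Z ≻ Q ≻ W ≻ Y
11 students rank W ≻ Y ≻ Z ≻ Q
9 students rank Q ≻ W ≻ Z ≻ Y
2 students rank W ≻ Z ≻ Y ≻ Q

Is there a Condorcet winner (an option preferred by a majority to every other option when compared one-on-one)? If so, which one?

Head-to-head results (29 voters total):
W vs Z: W wins 22–7.
W vs Y: W wins 29–0.
W vs Q: Q wins 16–13.
Z vs Y: Z wins 18–11.
Z vs Q: Z wins 20–9.
Y vs Q: Q wins 16–13.
No candidate beats all others: W beats Z beats Q beats W, a majority cycle.

There is no Condorcet winner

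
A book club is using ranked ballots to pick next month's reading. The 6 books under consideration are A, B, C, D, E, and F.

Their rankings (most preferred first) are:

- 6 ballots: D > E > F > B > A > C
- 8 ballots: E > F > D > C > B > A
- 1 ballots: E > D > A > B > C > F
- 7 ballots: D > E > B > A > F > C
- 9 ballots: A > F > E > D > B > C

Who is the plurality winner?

First-place vote totals:
  A: 9
  B: 0
  C: 0
  D: 13
  E: 9
  F: 0
D has the most first-place votes.

D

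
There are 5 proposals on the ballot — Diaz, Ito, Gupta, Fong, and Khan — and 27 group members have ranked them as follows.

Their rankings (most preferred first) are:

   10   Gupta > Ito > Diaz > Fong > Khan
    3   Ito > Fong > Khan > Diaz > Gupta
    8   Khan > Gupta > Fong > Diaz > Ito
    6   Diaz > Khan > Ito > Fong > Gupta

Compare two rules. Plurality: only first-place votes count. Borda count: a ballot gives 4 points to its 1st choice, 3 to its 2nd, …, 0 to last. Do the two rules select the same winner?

Yes

Plurality first-place counts: Diaz 6, Ito 3, Gupta 10, Fong 0, Khan 8 → Gupta.
Borda totals: Diaz 55, Ito 54, Gupta 64, Fong 41, Khan 56 → Gupta.
The two rules agree on Gupta.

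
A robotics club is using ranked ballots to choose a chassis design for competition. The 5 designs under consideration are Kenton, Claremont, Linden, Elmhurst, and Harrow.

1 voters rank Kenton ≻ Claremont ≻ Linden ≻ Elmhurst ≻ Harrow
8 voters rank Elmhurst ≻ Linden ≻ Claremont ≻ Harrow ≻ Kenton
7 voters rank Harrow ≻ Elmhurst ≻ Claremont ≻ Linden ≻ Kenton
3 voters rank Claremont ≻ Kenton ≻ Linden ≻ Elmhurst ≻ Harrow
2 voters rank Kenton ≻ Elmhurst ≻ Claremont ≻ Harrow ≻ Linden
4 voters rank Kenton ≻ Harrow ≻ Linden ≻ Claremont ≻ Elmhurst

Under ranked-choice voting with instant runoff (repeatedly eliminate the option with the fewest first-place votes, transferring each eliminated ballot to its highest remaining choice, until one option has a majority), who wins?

Elmhurst

Round 1: Elmhurst 8, Kenton 7, Harrow 7, Claremont 3, Linden 0. Linden has the fewest and is eliminated.
Round 2: Elmhurst 8, Kenton 7, Harrow 7, Claremont 3. Claremont has the fewest and is eliminated.
Round 3: Kenton 10, Elmhurst 8, Harrow 7. Harrow has the fewest and is eliminated.
Round 4: Elmhurst 15, Kenton 10. Elmhurst has a majority.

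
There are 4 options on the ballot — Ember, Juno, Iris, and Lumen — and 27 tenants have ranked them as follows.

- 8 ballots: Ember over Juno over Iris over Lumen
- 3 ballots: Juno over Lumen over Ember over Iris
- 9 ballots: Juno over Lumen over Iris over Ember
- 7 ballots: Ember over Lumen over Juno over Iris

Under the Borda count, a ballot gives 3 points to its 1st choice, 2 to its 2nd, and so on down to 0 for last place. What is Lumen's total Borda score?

Borda scores:
  Ember: 8·3 + 3·1 + 9·0 + 7·3 = 48
  Juno: 8·2 + 3·3 + 9·3 + 7·1 = 59
  Iris: 8·1 + 3·0 + 9·1 + 7·0 = 17
  Lumen: 8·0 + 3·2 + 9·2 + 7·2 = 38

38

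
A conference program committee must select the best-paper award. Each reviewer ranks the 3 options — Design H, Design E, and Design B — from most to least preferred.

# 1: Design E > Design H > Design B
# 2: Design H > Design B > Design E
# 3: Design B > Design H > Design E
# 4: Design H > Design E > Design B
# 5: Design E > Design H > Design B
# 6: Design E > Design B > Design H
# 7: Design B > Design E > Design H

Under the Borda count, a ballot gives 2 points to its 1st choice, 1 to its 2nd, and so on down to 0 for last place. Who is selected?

Borda scores:
  Design H: 1 + 2 + 1 + 2 + 1 + 0 + 0 = 7
  Design E: 2 + 0 + 0 + 1 + 2 + 2 + 1 = 8
  Design B: 0 + 1 + 2 + 0 + 0 + 1 + 2 = 6
Design E has the highest total.

Design E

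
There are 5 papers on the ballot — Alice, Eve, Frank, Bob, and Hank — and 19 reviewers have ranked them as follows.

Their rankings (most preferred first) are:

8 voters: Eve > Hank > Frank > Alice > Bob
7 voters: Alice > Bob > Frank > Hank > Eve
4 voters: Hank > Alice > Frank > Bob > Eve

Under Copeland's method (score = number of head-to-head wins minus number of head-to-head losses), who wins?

Hank

Pairwise results:
  Alice vs Eve: Alice wins 11–8.
  Alice vs Frank: Alice wins 11–8.
  Alice vs Bob: Alice wins 19–0.
  Alice vs Hank: Hank wins 12–7.
  Eve vs Frank: Frank wins 11–8.
  Eve vs Bob: Bob wins 11–8.
  Eve vs Hank: Hank wins 11–8.
  Frank vs Bob: Frank wins 12–7.
  Frank vs Hank: Hank wins 12–7.
  Bob vs Hank: Hank wins 12–7.
Copeland scores (wins − losses):
  Alice: 3 − 1 = 2
  Eve: 0 − 4 = -4
  Frank: 2 − 2 = 0
  Bob: 1 − 3 = -2
  Hank: 4 − 0 = 4
Hank has the best Copeland score.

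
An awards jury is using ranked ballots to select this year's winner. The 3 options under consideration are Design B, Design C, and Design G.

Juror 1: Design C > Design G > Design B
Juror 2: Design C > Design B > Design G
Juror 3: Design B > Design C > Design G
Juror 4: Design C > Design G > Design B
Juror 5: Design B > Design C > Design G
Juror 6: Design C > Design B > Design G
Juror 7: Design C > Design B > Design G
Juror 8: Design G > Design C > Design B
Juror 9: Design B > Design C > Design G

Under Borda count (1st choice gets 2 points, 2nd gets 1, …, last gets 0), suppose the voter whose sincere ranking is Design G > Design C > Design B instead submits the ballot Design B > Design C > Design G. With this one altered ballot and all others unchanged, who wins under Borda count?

Design C

Borda totals with the altered ballot: Design B 11, Design C 14, Design G 2.
The winner is unchanged: still Design C.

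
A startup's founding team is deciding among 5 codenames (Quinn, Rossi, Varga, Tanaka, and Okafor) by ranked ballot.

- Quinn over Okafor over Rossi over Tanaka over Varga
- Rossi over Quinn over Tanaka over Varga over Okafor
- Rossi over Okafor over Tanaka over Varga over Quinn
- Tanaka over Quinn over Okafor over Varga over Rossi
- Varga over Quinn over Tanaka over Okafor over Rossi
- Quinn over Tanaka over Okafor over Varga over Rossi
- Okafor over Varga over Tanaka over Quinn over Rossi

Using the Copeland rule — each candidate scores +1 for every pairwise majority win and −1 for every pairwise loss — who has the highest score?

Quinn

Pairwise results:
  Quinn vs Rossi: Quinn wins 5–2.
  Quinn vs Varga: Quinn wins 4–3.
  Quinn vs Tanaka: Quinn wins 4–3.
  Quinn vs Okafor: Quinn wins 5–2.
  Rossi vs Varga: Varga wins 4–3.
  Rossi vs Tanaka: Tanaka wins 4–3.
  Rossi vs Okafor: Okafor wins 5–2.
  Varga vs Tanaka: Tanaka wins 5–2.
  Varga vs Okafor: Okafor wins 5–2.
  Tanaka vs Okafor: Tanaka wins 4–3.
Copeland scores (wins − losses):
  Quinn: 4 − 0 = 4
  Rossi: 0 − 4 = -4
  Varga: 1 − 3 = -2
  Tanaka: 3 − 1 = 2
  Okafor: 2 − 2 = 0
Quinn has the best Copeland score.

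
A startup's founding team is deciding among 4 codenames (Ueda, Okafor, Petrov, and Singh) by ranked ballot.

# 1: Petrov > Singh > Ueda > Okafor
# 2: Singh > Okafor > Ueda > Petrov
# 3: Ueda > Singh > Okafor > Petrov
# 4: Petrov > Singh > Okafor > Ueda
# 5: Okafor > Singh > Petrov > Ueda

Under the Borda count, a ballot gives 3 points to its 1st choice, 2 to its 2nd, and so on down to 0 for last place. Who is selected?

Borda scores:
  Ueda: 1 + 1 + 3 + 0 + 0 = 5
  Okafor: 0 + 2 + 1 + 1 + 3 = 7
  Petrov: 3 + 0 + 0 + 3 + 1 = 7
  Singh: 2 + 3 + 2 + 2 + 2 = 11
Singh has the highest total.

Singh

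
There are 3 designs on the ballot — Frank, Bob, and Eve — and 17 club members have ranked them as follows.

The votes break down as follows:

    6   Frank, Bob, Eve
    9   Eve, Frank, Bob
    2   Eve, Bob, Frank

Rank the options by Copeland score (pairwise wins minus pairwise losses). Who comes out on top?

Pairwise results:
  Frank vs Bob: Frank wins 15–2.
  Frank vs Eve: Eve wins 11–6.
  Bob vs Eve: Eve wins 11–6.
Copeland scores (wins − losses):
  Frank: 1 − 1 = 0
  Bob: 0 − 2 = -2
  Eve: 2 − 0 = 2
Eve has the best Copeland score.

Eve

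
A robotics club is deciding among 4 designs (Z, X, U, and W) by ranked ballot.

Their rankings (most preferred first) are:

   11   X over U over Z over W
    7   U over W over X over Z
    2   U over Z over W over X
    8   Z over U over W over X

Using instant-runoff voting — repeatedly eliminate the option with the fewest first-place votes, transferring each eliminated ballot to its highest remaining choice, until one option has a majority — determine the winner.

Round 1: X 11, U 9, Z 8, W 0. W has the fewest and is eliminated.
Round 2: X 11, U 9, Z 8. Z has the fewest and is eliminated.
Round 3: U 17, X 11. U has a majority.

U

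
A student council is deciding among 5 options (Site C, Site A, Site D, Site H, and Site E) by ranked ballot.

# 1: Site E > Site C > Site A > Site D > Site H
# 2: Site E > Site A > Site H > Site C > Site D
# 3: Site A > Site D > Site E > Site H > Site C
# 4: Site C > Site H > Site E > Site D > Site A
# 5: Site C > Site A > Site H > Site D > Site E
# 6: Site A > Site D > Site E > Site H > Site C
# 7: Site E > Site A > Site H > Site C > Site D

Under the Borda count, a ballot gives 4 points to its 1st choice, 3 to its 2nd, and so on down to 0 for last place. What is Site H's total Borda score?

11

Borda scores:
  Site C: 3 + 1 + 0 + 4 + 4 + 0 + 1 = 13
  Site A: 2 + 3 + 4 + 0 + 3 + 4 + 3 = 19
  Site D: 1 + 0 + 3 + 1 + 1 + 3 + 0 = 9
  Site H: 0 + 2 + 1 + 3 + 2 + 1 + 2 = 11
  Site E: 4 + 4 + 2 + 2 + 0 + 2 + 4 = 18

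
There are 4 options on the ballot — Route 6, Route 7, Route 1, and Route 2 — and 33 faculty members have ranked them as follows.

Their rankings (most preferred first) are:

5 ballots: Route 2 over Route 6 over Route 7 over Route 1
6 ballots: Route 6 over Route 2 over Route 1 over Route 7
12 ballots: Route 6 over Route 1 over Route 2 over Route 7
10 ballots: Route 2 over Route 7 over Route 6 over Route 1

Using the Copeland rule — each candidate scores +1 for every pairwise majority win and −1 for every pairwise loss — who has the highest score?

Route 6

Pairwise results:
  Route 6 vs Route 7: Route 6 wins 23–10.
  Route 6 vs Route 1: Route 6 wins 33–0.
  Route 6 vs Route 2: Route 6 wins 18–15.
  Route 7 vs Route 1: Route 1 wins 18–15.
  Route 7 vs Route 2: Route 2 wins 33–0.
  Route 1 vs Route 2: Route 2 wins 21–12.
Copeland scores (wins − losses):
  Route 6: 3 − 0 = 3
  Route 7: 0 − 3 = -3
  Route 1: 1 − 2 = -1
  Route 2: 2 − 1 = 1
Route 6 has the best Copeland score.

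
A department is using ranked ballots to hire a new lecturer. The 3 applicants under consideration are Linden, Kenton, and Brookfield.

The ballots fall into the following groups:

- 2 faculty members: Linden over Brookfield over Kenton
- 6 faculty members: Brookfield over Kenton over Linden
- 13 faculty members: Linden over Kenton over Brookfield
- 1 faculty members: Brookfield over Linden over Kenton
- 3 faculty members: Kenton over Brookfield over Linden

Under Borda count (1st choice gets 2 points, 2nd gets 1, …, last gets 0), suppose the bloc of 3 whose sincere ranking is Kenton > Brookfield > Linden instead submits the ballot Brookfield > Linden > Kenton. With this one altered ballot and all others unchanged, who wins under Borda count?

Borda totals with the altered ballot: Linden 34, Kenton 19, Brookfield 22.
The winner is unchanged: still Linden.

Linden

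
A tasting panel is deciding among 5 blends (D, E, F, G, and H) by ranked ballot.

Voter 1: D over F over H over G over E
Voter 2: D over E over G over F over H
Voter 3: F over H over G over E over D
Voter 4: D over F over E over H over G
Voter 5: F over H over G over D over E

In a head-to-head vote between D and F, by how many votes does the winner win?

Ballots ranking D above F: 3.
Ballots ranking F above D: 2.
D wins 3–2, a margin of 1.

1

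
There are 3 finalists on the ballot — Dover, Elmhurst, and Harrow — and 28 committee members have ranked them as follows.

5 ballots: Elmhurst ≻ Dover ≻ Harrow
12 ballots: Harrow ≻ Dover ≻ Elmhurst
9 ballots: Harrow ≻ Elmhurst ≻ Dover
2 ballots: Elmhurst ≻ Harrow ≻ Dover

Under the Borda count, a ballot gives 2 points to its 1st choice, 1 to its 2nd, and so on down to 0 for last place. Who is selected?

Borda scores:
  Dover: 5·1 + 12·1 + 9·0 + 2·0 = 17
  Elmhurst: 5·2 + 12·0 + 9·1 + 2·2 = 23
  Harrow: 5·0 + 12·2 + 9·2 + 2·1 = 44
Harrow has the highest total.

Harrow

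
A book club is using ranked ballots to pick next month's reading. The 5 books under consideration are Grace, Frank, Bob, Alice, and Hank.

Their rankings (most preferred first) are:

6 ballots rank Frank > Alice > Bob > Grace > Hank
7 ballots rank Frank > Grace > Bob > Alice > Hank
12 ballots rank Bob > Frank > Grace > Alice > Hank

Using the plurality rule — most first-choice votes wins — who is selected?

First-place vote totals:
  Grace: 0
  Frank: 13
  Bob: 12
  Alice: 0
  Hank: 0
Frank has the most first-place votes.

Frank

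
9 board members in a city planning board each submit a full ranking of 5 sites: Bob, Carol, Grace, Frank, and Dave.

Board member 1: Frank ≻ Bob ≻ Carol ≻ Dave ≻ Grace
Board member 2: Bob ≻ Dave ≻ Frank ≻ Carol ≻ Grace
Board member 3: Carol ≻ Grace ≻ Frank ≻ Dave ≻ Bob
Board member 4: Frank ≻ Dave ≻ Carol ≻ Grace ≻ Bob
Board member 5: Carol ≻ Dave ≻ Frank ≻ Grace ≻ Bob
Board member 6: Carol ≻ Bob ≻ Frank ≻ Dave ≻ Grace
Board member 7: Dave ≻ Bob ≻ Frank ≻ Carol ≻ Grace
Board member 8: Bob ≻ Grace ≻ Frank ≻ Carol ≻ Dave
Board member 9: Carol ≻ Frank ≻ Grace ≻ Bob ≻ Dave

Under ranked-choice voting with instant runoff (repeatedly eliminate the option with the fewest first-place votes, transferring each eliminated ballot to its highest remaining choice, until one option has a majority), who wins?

Carol

Round 1: Carol 4, Bob 2, Frank 2, Dave 1, Grace 0. Grace has the fewest and is eliminated.
Round 2: Carol 4, Bob 2, Frank 2, Dave 1. Dave has the fewest and is eliminated.
Round 3: Carol 4, Bob 3, Frank 2. Frank has the fewest and is eliminated.
Round 4: Carol 5, Bob 4. Carol has a majority.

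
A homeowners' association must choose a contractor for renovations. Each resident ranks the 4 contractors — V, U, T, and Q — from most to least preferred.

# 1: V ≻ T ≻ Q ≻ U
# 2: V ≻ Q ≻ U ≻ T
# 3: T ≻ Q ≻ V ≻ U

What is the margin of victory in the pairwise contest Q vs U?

Ballots ranking Q above U: 3.
Ballots ranking U above Q: 0.
Q wins 3–0, a margin of 3.

3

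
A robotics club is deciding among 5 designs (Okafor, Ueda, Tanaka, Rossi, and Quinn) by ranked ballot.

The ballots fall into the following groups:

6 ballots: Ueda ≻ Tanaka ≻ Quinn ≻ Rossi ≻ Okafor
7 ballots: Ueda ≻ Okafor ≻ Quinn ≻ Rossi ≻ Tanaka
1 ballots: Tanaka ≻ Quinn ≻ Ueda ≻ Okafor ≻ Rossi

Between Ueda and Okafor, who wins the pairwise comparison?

Ballots ranking Ueda above Okafor: 6+7+1 = 14.
Ballots ranking Okafor above Ueda: 0.
Ueda wins the head-to-head, 14–0.

Ueda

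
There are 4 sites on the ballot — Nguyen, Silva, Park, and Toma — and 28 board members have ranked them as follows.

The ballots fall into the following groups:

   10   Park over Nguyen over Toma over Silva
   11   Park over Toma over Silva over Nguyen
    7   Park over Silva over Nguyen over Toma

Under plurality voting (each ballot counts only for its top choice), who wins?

First-place vote totals:
  Nguyen: 0
  Silva: 0
  Park: 28
  Toma: 0
Park has the most first-place votes.

Park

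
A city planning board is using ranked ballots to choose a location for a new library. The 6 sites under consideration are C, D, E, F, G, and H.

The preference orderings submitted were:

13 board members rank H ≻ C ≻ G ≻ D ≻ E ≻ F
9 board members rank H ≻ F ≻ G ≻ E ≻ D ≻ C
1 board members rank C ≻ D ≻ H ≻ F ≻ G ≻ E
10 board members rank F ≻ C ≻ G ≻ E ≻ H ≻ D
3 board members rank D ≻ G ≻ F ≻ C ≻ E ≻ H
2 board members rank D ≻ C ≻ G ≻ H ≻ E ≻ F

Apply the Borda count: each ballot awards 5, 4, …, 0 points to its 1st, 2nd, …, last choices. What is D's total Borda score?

64

Borda scores:
  C: 13·4 + 9·0 + 5 + 10·4 + 3·2 + 2·4 = 111
  D: 13·2 + 9·1 + 4 + 10·0 + 3·5 + 2·5 = 64
  E: 13·1 + 9·2 + 0 + 10·2 + 3·1 + 2·1 = 56
  F: 13·0 + 9·4 + 2 + 10·5 + 3·3 + 2·0 = 97
  G: 13·3 + 9·3 + 1 + 10·3 + 3·4 + 2·3 = 115
  H: 13·5 + 9·5 + 3 + 10·1 + 3·0 + 2·2 = 127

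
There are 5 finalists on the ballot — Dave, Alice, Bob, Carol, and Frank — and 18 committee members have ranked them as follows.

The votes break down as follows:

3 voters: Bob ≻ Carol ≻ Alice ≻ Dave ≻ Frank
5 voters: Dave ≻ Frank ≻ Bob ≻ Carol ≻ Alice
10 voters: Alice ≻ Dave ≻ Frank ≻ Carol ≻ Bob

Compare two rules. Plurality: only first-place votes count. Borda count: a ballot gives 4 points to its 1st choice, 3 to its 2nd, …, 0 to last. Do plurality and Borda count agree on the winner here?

No

Plurality first-place counts: Dave 5, Alice 10, Bob 3, Carol 0, Frank 0 → Alice.
Borda totals: Dave 53, Alice 46, Bob 22, Carol 24, Frank 35 → Dave.
The two rules disagree: plurality picks Alice, Borda picks Dave.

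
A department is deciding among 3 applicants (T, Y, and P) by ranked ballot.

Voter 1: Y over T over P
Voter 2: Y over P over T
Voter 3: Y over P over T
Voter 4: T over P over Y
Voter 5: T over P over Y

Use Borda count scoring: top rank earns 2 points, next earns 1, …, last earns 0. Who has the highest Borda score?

Y

Borda scores:
  T: 1 + 0 + 0 + 2 + 2 = 5
  Y: 2 + 2 + 2 + 0 + 0 = 6
  P: 0 + 1 + 1 + 1 + 1 = 4
Y has the highest total.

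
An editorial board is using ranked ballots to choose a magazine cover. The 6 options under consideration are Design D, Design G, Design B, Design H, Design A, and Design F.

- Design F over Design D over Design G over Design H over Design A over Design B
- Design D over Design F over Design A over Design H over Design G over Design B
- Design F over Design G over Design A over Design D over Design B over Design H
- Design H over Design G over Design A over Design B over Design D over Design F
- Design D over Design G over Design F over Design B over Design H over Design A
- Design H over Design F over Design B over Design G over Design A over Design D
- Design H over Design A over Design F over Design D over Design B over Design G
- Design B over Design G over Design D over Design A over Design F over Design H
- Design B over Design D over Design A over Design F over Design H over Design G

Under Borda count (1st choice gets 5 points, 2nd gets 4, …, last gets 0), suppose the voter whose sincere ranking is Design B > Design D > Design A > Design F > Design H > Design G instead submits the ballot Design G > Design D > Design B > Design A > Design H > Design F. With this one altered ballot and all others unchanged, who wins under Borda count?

Design G

Borda totals with the altered ballot: Design D 26, Design G 27, Design B 17, Design H 21, Design A 19, Design F 25.
The switch changes the winner from Design F to Design G.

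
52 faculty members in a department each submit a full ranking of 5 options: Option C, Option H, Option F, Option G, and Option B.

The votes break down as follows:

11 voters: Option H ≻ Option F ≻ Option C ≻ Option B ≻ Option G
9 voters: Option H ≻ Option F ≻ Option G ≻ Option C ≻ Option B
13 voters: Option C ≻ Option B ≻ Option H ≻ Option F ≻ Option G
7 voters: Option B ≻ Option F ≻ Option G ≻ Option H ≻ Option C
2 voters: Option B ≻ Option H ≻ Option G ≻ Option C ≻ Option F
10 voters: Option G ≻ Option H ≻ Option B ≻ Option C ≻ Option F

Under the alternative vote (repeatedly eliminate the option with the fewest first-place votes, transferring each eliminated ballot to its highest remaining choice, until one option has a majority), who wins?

Round 1: Option H 20, Option C 13, Option G 10, Option B 9, Option F 0. Option F has the fewest and is eliminated.
Round 2: Option H 20, Option C 13, Option G 10, Option B 9. Option B has the fewest and is eliminated.
Round 3: Option H 22, Option G 17, Option C 13. Option C has the fewest and is eliminated.
Round 4: Option H 35, Option G 17. Option H has a majority.

Option H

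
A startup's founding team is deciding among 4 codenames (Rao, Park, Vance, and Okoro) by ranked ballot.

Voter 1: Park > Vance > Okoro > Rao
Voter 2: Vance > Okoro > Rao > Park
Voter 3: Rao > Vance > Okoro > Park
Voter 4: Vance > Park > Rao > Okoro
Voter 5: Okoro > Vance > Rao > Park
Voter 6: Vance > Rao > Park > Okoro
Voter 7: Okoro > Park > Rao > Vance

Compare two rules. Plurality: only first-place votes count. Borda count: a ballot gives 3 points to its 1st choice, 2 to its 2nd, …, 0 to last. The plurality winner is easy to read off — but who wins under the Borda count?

Plurality first-place counts: Rao 1, Park 1, Vance 3, Okoro 2 → Vance.
Borda totals: Rao 9, Park 8, Vance 15, Okoro 10 → Vance.

Vance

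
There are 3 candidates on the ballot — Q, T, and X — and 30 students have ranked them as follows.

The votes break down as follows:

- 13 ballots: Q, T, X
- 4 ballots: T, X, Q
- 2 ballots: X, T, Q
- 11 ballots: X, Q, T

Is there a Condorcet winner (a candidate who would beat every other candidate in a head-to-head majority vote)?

Head-to-head results (30 voters total):
Q vs T: Q wins 24–6.
Q vs X: X wins 17–13.
T vs X: T wins 17–13.
No candidate beats all others: Q beats T beats X beats Q, a majority cycle.

No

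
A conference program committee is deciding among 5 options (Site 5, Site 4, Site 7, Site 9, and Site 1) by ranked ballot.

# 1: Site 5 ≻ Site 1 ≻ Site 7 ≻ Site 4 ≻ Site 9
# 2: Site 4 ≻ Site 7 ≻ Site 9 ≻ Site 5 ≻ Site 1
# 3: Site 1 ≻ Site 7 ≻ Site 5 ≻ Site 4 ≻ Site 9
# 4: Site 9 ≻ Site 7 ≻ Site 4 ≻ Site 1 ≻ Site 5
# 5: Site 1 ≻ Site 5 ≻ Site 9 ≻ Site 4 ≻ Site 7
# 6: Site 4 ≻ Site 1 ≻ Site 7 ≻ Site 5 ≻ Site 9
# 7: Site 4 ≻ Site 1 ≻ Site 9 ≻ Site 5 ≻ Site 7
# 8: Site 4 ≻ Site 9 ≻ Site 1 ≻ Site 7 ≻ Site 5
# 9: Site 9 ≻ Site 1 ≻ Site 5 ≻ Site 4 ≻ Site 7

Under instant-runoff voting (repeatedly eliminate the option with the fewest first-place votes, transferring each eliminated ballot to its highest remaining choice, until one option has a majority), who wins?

Round 1: Site 4 4, Site 9 2, Site 1 2, Site 5 1, Site 7 0. Site 7 has the fewest and is eliminated.
Round 2: Site 4 4, Site 9 2, Site 1 2, Site 5 1. Site 5 has the fewest and is eliminated.
Round 3: Site 4 4, Site 1 3, Site 9 2. Site 9 has the fewest and is eliminated.
Round 4: Site 4 5, Site 1 4. Site 4 has a majority.

Site 4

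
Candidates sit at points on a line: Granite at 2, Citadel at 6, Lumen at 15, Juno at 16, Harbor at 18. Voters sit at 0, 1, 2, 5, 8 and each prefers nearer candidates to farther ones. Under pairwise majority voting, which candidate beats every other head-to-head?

With single-peaked preferences on a line, the Condorcet winner is the candidate closest to the median voter.
The median voter (position 2) is closest to Granite at 2.
Check: Granite vs Juno — voters closer to Granite: 5 of 5.

Granite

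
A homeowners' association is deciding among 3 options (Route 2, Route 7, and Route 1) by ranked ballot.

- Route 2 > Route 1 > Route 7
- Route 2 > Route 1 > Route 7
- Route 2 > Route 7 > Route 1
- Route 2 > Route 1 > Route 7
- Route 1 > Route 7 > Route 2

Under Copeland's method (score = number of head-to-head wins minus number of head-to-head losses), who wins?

Route 2

Pairwise results:
  Route 2 vs Route 7: Route 2 wins 4–1.
  Route 2 vs Route 1: Route 2 wins 4–1.
  Route 7 vs Route 1: Route 1 wins 4–1.
Copeland scores (wins − losses):
  Route 2: 2 − 0 = 2
  Route 7: 0 − 2 = -2
  Route 1: 1 − 1 = 0
Route 2 has the best Copeland score.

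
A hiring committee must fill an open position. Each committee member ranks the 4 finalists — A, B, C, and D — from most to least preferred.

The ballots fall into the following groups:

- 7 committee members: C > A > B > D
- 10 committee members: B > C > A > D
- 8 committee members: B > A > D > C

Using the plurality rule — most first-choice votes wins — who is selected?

First-place vote totals:
  A: 0
  B: 18
  C: 7
  D: 0
B has the most first-place votes.

B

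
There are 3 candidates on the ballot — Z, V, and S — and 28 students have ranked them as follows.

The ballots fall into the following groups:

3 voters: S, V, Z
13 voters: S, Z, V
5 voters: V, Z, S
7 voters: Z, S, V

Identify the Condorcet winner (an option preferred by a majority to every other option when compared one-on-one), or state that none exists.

S

Head-to-head results (28 voters total):
Z vs V: Z wins 20–8.
Z vs S: S wins 16–12.
V vs S: S wins 23–5.
S beats each rival — Z (16–12), V (23–5) — so S is the Condorcet winner.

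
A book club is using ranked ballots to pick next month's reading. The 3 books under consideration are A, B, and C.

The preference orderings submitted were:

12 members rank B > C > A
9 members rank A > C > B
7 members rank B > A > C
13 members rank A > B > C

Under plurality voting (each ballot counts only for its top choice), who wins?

First-place vote totals:
  A: 22
  B: 19
  C: 0
A has the most first-place votes.

A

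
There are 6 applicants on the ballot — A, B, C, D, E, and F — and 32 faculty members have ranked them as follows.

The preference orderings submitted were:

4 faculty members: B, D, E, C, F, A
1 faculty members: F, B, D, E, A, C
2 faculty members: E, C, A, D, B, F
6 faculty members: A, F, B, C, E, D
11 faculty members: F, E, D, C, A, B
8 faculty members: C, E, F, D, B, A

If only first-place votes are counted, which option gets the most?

F

First-place vote totals:
  A: 6
  B: 4
  C: 8
  D: 0
  E: 2
  F: 12
F has the most first-place votes.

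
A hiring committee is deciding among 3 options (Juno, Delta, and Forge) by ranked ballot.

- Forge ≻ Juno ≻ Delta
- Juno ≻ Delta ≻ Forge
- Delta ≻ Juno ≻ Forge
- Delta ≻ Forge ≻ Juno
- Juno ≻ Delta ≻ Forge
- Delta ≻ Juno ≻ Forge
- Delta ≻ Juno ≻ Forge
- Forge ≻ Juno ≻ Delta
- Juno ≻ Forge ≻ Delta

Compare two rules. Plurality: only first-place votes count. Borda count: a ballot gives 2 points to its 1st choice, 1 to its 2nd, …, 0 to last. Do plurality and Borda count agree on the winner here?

Plurality first-place counts: Juno 3, Delta 4, Forge 2 → Delta.
Borda totals: Juno 11, Delta 10, Forge 6 → Juno.
The two rules disagree: plurality picks Delta, Borda picks Juno.

No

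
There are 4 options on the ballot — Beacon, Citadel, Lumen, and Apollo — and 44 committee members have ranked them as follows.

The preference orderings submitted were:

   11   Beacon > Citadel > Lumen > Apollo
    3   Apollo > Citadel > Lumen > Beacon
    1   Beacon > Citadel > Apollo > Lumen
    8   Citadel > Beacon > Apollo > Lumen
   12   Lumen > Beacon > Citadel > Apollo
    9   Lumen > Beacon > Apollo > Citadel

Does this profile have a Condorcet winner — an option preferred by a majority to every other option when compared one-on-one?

No

Head-to-head results (44 voters total):
Beacon vs Citadel: Beacon wins 33–11.
Beacon vs Lumen: Lumen wins 24–20.
Beacon vs Apollo: Beacon wins 41–3.
Citadel vs Lumen: Citadel wins 23–21.
Citadel vs Apollo: Citadel wins 32–12.
Lumen vs Apollo: Lumen wins 32–12.
No candidate beats all others: Beacon beats Citadel beats Lumen beats Beacon, a majority cycle.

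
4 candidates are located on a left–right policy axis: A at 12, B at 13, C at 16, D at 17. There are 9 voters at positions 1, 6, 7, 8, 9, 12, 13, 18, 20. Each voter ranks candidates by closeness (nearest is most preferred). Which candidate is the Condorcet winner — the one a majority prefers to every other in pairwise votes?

A

With single-peaked preferences on a line, the Condorcet winner is the candidate closest to the median voter.
The median voter (position 9) is closest to A at 12.
Check: A vs B — voters closer to A: 6 of 9.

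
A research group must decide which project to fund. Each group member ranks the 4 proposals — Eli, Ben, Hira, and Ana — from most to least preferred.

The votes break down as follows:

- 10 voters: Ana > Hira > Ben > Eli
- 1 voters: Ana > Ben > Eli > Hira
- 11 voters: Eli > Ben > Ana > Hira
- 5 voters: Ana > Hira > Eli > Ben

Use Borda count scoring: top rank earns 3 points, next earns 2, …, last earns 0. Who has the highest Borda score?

Borda scores:
  Eli: 10·0 + 1 + 11·3 + 5·1 = 39
  Ben: 10·1 + 2 + 11·2 + 5·0 = 34
  Hira: 10·2 + 0 + 11·0 + 5·2 = 30
  Ana: 10·3 + 3 + 11·1 + 5·3 = 59
Ana has the highest total.

Ana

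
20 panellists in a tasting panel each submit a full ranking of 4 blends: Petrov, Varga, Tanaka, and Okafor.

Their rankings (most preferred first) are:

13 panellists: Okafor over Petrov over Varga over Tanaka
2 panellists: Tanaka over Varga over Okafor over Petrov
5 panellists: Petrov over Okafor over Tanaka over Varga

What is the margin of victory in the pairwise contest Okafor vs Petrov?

10

Ballots ranking Okafor above Petrov: 13+2 = 15.
Ballots ranking Petrov above Okafor: 5.
Okafor wins 15–5, a margin of 10.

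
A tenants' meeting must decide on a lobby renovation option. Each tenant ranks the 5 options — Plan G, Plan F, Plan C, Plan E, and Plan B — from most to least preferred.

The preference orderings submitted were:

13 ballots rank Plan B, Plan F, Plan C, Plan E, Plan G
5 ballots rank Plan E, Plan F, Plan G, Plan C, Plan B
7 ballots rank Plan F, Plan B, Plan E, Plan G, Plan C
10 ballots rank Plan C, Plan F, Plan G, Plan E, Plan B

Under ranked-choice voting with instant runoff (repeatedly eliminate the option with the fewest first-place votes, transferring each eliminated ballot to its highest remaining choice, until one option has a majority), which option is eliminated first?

Plan G

Round 1: Plan B 13, Plan C 10, Plan F 7, Plan E 5, Plan G 0. Plan G has the fewest and is eliminated.
Round 2: Plan B 13, Plan C 10, Plan F 7, Plan E 5. Plan E has the fewest and is eliminated.
Round 3: Plan B 13, Plan F 12, Plan C 10. Plan C has the fewest and is eliminated.
Round 4: Plan F 22, Plan B 13. Plan F has a majority.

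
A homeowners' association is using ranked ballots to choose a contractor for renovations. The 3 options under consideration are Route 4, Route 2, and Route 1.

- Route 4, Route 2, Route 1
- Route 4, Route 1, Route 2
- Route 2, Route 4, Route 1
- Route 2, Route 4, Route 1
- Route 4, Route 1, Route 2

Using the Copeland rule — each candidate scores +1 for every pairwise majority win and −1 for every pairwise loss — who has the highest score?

Route 4

Pairwise results:
  Route 4 vs Route 2: Route 4 wins 3–2.
  Route 4 vs Route 1: Route 4 wins 5–0.
  Route 2 vs Route 1: Route 2 wins 3–2.
Copeland scores (wins − losses):
  Route 4: 2 − 0 = 2
  Route 2: 1 − 1 = 0
  Route 1: 0 − 2 = -2
Route 4 has the best Copeland score.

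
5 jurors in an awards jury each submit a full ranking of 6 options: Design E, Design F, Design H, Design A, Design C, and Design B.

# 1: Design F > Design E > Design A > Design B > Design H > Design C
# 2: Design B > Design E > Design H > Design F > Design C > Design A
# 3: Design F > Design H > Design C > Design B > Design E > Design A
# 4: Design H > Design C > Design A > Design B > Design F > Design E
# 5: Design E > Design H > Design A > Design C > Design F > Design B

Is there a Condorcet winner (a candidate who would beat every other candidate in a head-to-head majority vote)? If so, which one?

There is no Condorcet winner

Head-to-head results (5 voters total):
Design E vs Design F: Design F wins 3–2.
Design E vs Design H: Design E wins 3–2.
Design E vs Design A: Design E wins 4–1.
Design E vs Design C: Design E wins 3–2.
Design E vs Design B: Design B wins 3–2.
Design F vs Design H: Design H wins 3–2.
Design F vs Design A: Design F wins 3–2.
Design F vs Design C: Design F wins 3–2.
Design F vs Design B: Design F wins 3–2.
Design H vs Design A: Design H wins 4–1.
Design H vs Design C: Design H wins 5–0.
Design H vs Design B: Design H wins 3–2.
Design A vs Design C: Design C wins 3–2.
Design A vs Design B: Design A wins 3–2.
Design C vs Design B: Design C wins 3–2.
No candidate beats all others: Design E beats Design H beats Design F beats Design E, a majority cycle.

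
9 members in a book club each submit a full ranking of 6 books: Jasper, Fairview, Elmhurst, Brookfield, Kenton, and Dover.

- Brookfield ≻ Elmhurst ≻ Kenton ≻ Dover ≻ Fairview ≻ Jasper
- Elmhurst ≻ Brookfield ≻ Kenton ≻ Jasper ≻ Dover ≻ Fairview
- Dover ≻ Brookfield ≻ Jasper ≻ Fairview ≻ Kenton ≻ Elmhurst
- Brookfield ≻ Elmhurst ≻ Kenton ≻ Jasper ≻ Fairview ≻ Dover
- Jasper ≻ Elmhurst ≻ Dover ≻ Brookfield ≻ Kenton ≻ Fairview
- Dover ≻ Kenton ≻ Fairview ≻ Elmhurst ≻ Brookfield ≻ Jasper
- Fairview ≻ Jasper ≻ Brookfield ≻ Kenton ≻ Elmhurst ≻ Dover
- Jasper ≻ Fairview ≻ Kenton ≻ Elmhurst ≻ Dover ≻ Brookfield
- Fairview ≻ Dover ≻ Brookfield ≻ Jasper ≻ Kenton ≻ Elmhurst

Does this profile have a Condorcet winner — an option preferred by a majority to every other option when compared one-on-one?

Head-to-head results (9 voters total):
Jasper vs Fairview: Jasper wins 5–4.
Jasper vs Elmhurst: Jasper wins 5–4.
Jasper vs Brookfield: Brookfield wins 6–3.
Jasper vs Kenton: Jasper wins 5–4.
Jasper vs Dover: Jasper wins 5–4.
Fairview vs Elmhurst: Fairview wins 5–4.
Fairview vs Brookfield: Brookfield wins 5–4.
Fairview vs Kenton: Kenton wins 5–4.
Fairview vs Dover: Dover wins 5–4.
Elmhurst vs Brookfield: Brookfield wins 5–4.
Elmhurst vs Kenton: Kenton wins 5–4.
Elmhurst vs Dover: Elmhurst wins 6–3.
Brookfield vs Kenton: Brookfield wins 7–2.
Brookfield vs Dover: Dover wins 5–4.
Kenton vs Dover: Kenton wins 5–4.
No candidate beats all others: Jasper beats Dover beats Brookfield beats Jasper, a majority cycle.

No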